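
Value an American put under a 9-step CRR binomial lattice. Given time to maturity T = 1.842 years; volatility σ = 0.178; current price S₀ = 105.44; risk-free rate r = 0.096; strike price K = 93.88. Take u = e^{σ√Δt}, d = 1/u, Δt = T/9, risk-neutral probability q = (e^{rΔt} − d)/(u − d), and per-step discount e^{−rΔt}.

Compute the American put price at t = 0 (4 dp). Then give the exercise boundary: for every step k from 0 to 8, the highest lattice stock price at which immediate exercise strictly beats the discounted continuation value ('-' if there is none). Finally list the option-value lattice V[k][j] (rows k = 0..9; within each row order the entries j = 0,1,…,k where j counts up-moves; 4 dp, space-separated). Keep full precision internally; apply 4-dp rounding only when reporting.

price = 1.6388
boundary = - - - 82.8109 76.4038 82.8109 76.4038 82.8109 76.4038
tree:
1.6388
3.1811 0.6771
6.0208 1.4157 0.2130
11.0691 2.8946 0.4885 0.0385
17.4762 5.7581 1.1043 0.0990 0.0000
23.3876 11.0691 2.4502 0.2543 0.0000 0.0000
28.8416 17.4762 5.3014 0.6532 0.0000 0.0000 0.0000
33.8736 23.3876 11.0691 1.6778 0.0000 0.0000 0.0000 0.0000
38.5164 28.8416 17.4762 4.3095 0.0000 0.0000 0.0000 0.0000 0.0000
42.7999 33.8736 23.3876 11.0691 0.0000 0.0000 0.0000 0.0000 0.0000 0.0000

Δt=0.20467, u=1.08386, d=0.92263, q=0.60295, disc=e^(-rΔt)=0.98054
k=9 terminal: V=max(K-S,0) → 42.7999 33.8736 23.3876 11.0691 0.0000 0.0000 0.0000 0.0000 0.0000 0.0000
k=8: j=0 S=55.3636 intr=38.5164 cont=36.6898 V=38.5164[EX]; j=1 S=65.0384 intr=28.8416 cont=27.0151 V=28.8416[EX]; j=2 S=76.4038 intr=17.4762 cont=15.6496 V=17.4762[EX]; j=3 S=89.7553 intr=4.1247 cont=4.3095 V=4.3095[hold]; j=4 S=105.4400 intr=0.0000 cont=0.0000 V=0.0000[hold]; j=5 S=123.8656 intr=0.0000 cont=0.0000 V=0.0000[hold]; j=6 S=145.5110 intr=0.0000 cont=0.0000 V=0.0000[hold]; j=7 S=170.9389 intr=0.0000 cont=0.0000 V=0.0000[hold]; j=8 S=200.8104 intr=0.0000 cont=0.0000 V=0.0000[hold]  S*(8)=76.4038
k=7: j=0 S=60.0064 intr=33.8736 cont=32.0471 V=33.8736[EX]; j=1 S=70.4924 intr=23.3876 cont=21.5610 V=23.3876[EX]; j=2 S=82.8109 intr=11.0691 cont=9.3518 V=11.0691[EX]; j=3 S=97.2821 intr=0.0000 cont=1.6778 V=1.6778[hold]; j=4 S=114.2820 intr=0.0000 cont=0.0000 V=0.0000[hold]; j=5 S=134.2527 intr=0.0000 cont=0.0000 V=0.0000[hold]; j=6 S=157.7133 intr=0.0000 cont=0.0000 V=0.0000[hold]; j=7 S=185.2736 intr=0.0000 cont=0.0000 V=0.0000[hold]  S*(7)=82.8109
k=6: j=0 S=65.0384 intr=28.8416 cont=27.0151 V=28.8416[EX]; j=1 S=76.4038 intr=17.4762 cont=15.6496 V=17.4762[EX]; j=2 S=89.7553 intr=4.1247 cont=5.3014 V=5.3014[hold]; j=3 S=105.4400 intr=0.0000 cont=0.6532 V=0.6532[hold]; j=4 S=123.8656 intr=0.0000 cont=0.0000 V=0.0000[hold]; j=5 S=145.5110 intr=0.0000 cont=0.0000 V=0.0000[hold]; j=6 S=170.9389 intr=0.0000 cont=0.0000 V=0.0000[hold]  S*(6)=76.4038
k=5: j=0 S=70.4924 intr=23.3876 cont=21.5610 V=23.3876[EX]; j=1 S=82.8109 intr=11.0691 cont=9.9382 V=11.0691[EX]; j=2 S=97.2821 intr=0.0000 cont=2.4502 V=2.4502[hold]; j=3 S=114.2820 intr=0.0000 cont=0.2543 V=0.2543[hold]; j=4 S=134.2527 intr=0.0000 cont=0.0000 V=0.0000[hold]; j=5 S=157.7133 intr=0.0000 cont=0.0000 V=0.0000[hold]  S*(5)=82.8109
k=4: j=0 S=76.4038 intr=17.4762 cont=15.6496 V=17.4762[EX]; j=1 S=89.7553 intr=4.1247 cont=5.7581 V=5.7581[hold]; j=2 S=105.4400 intr=0.0000 cont=1.1043 V=1.1043[hold]; j=3 S=123.8656 intr=0.0000 cont=0.0990 V=0.0990[hold]; j=4 S=145.5110 intr=0.0000 cont=0.0000 V=0.0000[hold]  S*(4)=76.4038
k=3: j=0 S=82.8109 intr=11.0691 cont=10.2082 V=11.0691[EX]; j=1 S=97.2821 intr=0.0000 cont=2.8946 V=2.8946[hold]; j=2 S=114.2820 intr=0.0000 cont=0.4885 V=0.4885[hold]; j=3 S=134.2527 intr=0.0000 cont=0.0385 V=0.0385[hold]  S*(3)=82.8109
k=2: j=0 S=89.7553 intr=4.1247 cont=6.0208 V=6.0208[hold]; j=1 S=105.4400 intr=0.0000 cont=1.4157 V=1.4157[hold]; j=2 S=123.8656 intr=0.0000 cont=0.2130 V=0.2130[hold]  S*(2)=-
k=1: j=0 S=97.2821 intr=0.0000 cont=3.1811 V=3.1811[hold]; j=1 S=114.2820 intr=0.0000 cont=0.6771 V=0.6771[hold]  S*(1)=-
k=0: j=0 S=105.4400 intr=0.0000 cont=1.6388 V=1.6388[hold]  S*(0)=-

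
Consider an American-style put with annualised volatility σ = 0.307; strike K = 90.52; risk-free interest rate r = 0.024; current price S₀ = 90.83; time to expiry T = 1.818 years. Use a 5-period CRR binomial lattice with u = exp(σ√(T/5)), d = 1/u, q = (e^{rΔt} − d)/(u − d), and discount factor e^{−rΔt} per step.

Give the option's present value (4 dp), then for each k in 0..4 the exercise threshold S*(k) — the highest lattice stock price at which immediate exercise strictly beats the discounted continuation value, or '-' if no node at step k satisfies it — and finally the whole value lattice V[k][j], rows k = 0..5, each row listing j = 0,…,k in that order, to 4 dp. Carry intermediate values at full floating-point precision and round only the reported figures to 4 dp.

Δt=0.36360, u=1.20336, d=0.83101, q=0.47739, disc=e^(-rΔt)=0.99131
k=5 terminal: V=max(K-S,0) → 54.5244 38.3956 15.0398 0.0000 0.0000 0.0000
k=4: j=0 S=43.3157 intr=47.2043 cont=46.4178 V=47.2043[EX]; j=1 S=62.7245 intr=27.7955 cont=27.0090 V=27.7955[EX]; j=2 S=90.8300 intr=0.0000 cont=7.7916 V=7.7916[hold]; j=3 S=131.5290 intr=0.0000 cont=0.0000 V=0.0000[hold]; j=4 S=190.4642 intr=0.0000 cont=0.0000 V=0.0000[hold]  S*(4)=62.7245
k=3: j=0 S=52.1244 intr=38.3956 cont=37.6091 V=38.3956[EX]; j=1 S=75.4802 intr=15.0398 cont=18.0873 V=18.0873[hold]; j=2 S=109.3013 intr=0.0000 cont=4.0366 V=4.0366[hold]; j=3 S=158.2769 intr=0.0000 cont=0.0000 V=0.0000[hold]  S*(3)=52.1244
k=2: j=0 S=62.7245 intr=27.7955 cont=28.4513 V=28.4513[hold]; j=1 S=90.8300 intr=0.0000 cont=11.2808 V=11.2808[hold]; j=2 S=131.5290 intr=0.0000 cont=2.0912 V=2.0912[hold]  S*(2)=-
k=1: j=0 S=75.4802 intr=15.0398 cont=20.0783 V=20.0783[hold]; j=1 S=109.3013 intr=0.0000 cont=6.8339 V=6.8339[hold]  S*(1)=-
k=0: j=0 S=90.8300 intr=0.0000 cont=13.6360 V=13.6360[hold]  S*(0)=-

price = 13.6360
boundary = - - - 52.1244 62.7245
tree:
13.6360
20.0783 6.8339
28.4513 11.2808 2.0912
38.3956 18.0873 4.0366 0.0000
47.2043 27.7955 7.7916 0.0000 0.0000
54.5244 38.3956 15.0398 0.0000 0.0000 0.0000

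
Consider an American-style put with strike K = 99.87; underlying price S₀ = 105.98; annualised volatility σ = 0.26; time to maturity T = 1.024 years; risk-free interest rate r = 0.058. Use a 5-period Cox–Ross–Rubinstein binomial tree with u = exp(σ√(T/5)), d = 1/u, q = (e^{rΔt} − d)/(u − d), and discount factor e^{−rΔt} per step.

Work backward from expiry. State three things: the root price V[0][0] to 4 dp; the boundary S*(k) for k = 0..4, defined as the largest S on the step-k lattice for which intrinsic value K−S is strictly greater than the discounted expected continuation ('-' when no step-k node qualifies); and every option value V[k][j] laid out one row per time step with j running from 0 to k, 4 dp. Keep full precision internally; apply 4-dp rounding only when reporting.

Δt=0.20480, u=1.12486, d=0.88900, q=0.52128, disc=e^(-rΔt)=0.98819
k=5 terminal: V=max(K-S,0) → 41.0232 25.4100 5.6542 0.0000 0.0000 0.0000
k=4: j=0 S=66.1947 intr=33.6753 cont=32.4960 V=33.6753[EX]; j=1 S=83.7575 intr=16.1125 cont=14.9333 V=16.1125[EX]; j=2 S=105.9800 intr=0.0000 cont=2.6748 V=2.6748[hold]; j=3 S=134.0986 intr=0.0000 cont=0.0000 V=0.0000[hold]; j=4 S=169.6777 intr=0.0000 cont=0.0000 V=0.0000[hold]  S*(4)=83.7575
k=3: j=0 S=74.4600 intr=25.4100 cont=24.2307 V=25.4100[EX]; j=1 S=94.2158 intr=5.6542 cont=9.0002 V=9.0002[hold]; j=2 S=119.2131 intr=0.0000 cont=1.2654 V=1.2654[hold]; j=3 S=150.8428 intr=0.0000 cont=0.0000 V=0.0000[hold]  S*(3)=74.4600
k=2: j=0 S=83.7575 intr=16.1125 cont=16.6569 V=16.6569[hold]; j=1 S=105.9800 intr=0.0000 cont=4.9095 V=4.9095[hold]; j=2 S=134.0986 intr=0.0000 cont=0.5986 V=0.5986[hold]  S*(2)=-
k=1: j=0 S=94.2158 intr=5.6542 cont=10.4089 V=10.4089[hold]; j=1 S=119.2131 intr=0.0000 cont=2.6309 V=2.6309[hold]  S*(1)=-
k=0: j=0 S=105.9800 intr=0.0000 cont=6.2793 V=6.2793[hold]  S*(0)=-

price = 6.2793
boundary = - - - 74.4600 83.7575
tree:
6.2793
10.4089 2.6309
16.6569 4.9095 0.5986
25.4100 9.0002 1.2654 0.0000
33.6753 16.1125 2.6748 0.0000 0.0000
41.0232 25.4100 5.6542 0.0000 0.0000 0.0000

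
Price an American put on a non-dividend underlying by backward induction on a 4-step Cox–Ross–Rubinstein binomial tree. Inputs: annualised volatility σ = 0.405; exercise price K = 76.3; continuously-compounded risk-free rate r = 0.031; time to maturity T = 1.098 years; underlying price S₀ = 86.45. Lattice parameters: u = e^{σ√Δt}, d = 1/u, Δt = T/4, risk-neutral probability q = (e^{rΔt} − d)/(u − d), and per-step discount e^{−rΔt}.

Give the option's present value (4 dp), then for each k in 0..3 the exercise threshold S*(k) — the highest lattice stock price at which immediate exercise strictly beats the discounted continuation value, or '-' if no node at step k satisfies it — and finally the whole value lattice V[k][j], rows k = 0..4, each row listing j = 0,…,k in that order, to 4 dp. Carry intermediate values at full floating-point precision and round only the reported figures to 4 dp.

price = 8.5540
boundary = - - - 45.7410
tree:
8.5540
13.6369 2.9124
20.9782 5.5123 0.0000
30.5590 10.4331 0.0000 0.0000
39.3042 19.7466 0.0000 0.0000 0.0000

params: Δt=0.27450 u=1.23638 d=0.80881 q=0.46714 e^(-rΔt)=0.99153
t_4 payoffs: 39.3042 19.7466 0.0000 0.0000 0.0000
t_3: node(3,0) S=45.7410 payoff=30.5590 vs cont=29.9125 → 30.5590 [stop]  node(3,1) S=69.9217 payoff=6.3783 vs cont=10.4331 → 10.4331 [wait]  node(3,2) S=106.8854 payoff=0.0000 vs cont=0.0000 → 0.0000 [wait]  node(3,3) S=163.3897 payoff=0.0000 vs cont=0.0000 → 0.0000 [wait]  ⇒ S*(3)=45.7410
t_2: node(2,0) S=56.5534 payoff=19.7466 vs cont=20.9782 → 20.9782 [wait]  node(2,1) S=86.4500 payoff=0.0000 vs cont=5.5123 → 5.5123 [wait]  node(2,2) S=132.1513 payoff=0.0000 vs cont=0.0000 → 0.0000 [wait]  ⇒ S*(2)=-
t_1: node(1,0) S=69.9217 payoff=6.3783 vs cont=13.6369 → 13.6369 [wait]  node(1,1) S=106.8854 payoff=0.0000 vs cont=2.9124 → 2.9124 [wait]  ⇒ S*(1)=-
t_0: node(0,0) S=86.4500 payoff=0.0000 vs cont=8.5540 → 8.5540 [wait]  ⇒ S*(0)=-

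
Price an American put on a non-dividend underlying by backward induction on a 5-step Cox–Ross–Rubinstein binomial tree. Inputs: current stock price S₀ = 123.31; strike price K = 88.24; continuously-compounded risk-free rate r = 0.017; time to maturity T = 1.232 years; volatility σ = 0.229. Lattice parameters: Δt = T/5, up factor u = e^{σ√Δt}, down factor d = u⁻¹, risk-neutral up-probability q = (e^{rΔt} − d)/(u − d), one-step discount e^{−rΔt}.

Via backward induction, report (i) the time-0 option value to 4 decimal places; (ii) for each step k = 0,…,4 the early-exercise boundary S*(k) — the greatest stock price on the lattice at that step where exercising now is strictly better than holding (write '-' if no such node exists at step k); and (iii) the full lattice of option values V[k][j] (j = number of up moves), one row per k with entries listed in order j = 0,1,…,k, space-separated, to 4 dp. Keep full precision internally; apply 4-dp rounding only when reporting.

Δt=0.24640, u=1.12039, d=0.89255, q=0.49004, disc=e^(-rΔt)=0.99582
k=5 terminal: V=max(K-S,0) → 18.3908 0.5609 0.0000 0.0000 0.0000 0.0000
k=4: j=0 S=78.2580 intr=9.9820 cont=9.6132 V=9.9820[EX]; j=1 S=98.2344 intr=0.0000 cont=0.2848 V=0.2848[hold]; j=2 S=123.3100 intr=0.0000 cont=0.0000 V=0.0000[hold]; j=3 S=154.7865 intr=0.0000 cont=0.0000 V=0.0000[hold]; j=4 S=194.2978 intr=0.0000 cont=0.0000 V=0.0000[hold]  S*(4)=78.2580
k=3: j=0 S=87.6791 intr=0.5609 cont=5.2082 V=5.2082[hold]; j=1 S=110.0604 intr=0.0000 cont=0.1446 V=0.1446[hold]; j=2 S=138.1547 intr=0.0000 cont=0.0000 V=0.0000[hold]; j=3 S=173.4205 intr=0.0000 cont=0.0000 V=0.0000[hold]  S*(3)=-
k=2: j=0 S=98.2344 intr=0.0000 cont=2.7155 V=2.7155[hold]; j=1 S=123.3100 intr=0.0000 cont=0.0735 V=0.0735[hold]; j=2 S=154.7865 intr=0.0000 cont=0.0000 V=0.0000[hold]  S*(2)=-
k=1: j=0 S=110.0604 intr=0.0000 cont=1.4148 V=1.4148[hold]; j=1 S=138.1547 intr=0.0000 cont=0.0373 V=0.0373[hold]  S*(1)=-
k=0: j=0 S=123.3100 intr=0.0000 cont=0.7367 V=0.7367[hold]  S*(0)=-

price = 0.7367
boundary = - - - - 78.2580
tree:
0.7367
1.4148 0.0373
2.7155 0.0735 0.0000
5.2082 0.1446 0.0000 0.0000
9.9820 0.2848 0.0000 0.0000 0.0000
18.3908 0.5609 0.0000 0.0000 0.0000 0.0000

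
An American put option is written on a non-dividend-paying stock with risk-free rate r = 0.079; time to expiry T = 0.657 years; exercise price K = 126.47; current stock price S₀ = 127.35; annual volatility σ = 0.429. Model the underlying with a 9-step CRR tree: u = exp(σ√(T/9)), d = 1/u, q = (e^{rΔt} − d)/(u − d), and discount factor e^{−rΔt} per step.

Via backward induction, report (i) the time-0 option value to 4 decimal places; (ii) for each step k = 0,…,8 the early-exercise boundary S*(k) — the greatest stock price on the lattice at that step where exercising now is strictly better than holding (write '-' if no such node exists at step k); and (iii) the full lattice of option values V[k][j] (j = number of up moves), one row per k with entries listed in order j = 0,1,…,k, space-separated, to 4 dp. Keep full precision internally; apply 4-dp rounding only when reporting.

price = 14.7585
boundary = - - - - 80.1021 89.9461 80.1021 89.9461 101.0000
tree:
14.7585
20.5892 9.0046
27.9018 13.3973 4.6452
36.6090 19.3776 7.4754 1.8229
46.3679 27.1176 11.7372 3.2312 0.4128
55.1346 36.5239 17.8739 5.6371 0.8237 0.0000
62.9419 46.3679 26.1892 9.6311 1.6435 0.0000 0.0000
69.8947 55.1346 36.5239 15.9912 3.2795 0.0000 0.0000 0.0000
76.0865 62.9419 46.3679 25.4700 6.5439 0.0000 0.0000 0.0000 0.0000
81.6007 69.8947 55.1346 36.5239 13.0577 0.0000 0.0000 0.0000 0.0000 0.0000

Δt=0.07300, u=1.12289, d=0.89056, q=0.49595, disc=e^(-rΔt)=0.99425
k=9 terminal: V=max(K-S,0) → 81.6007 69.8947 55.1346 36.5239 13.0577 0.0000 0.0000 0.0000 0.0000 0.0000
k=8: j=0 S=50.3835 intr=76.0865 cont=75.3592 V=76.0865[EX]; j=1 S=63.5281 intr=62.9419 cont=62.2146 V=62.9419[EX]; j=2 S=80.1021 intr=46.3679 cont=45.6407 V=46.3679[EX]; j=3 S=101.0000 intr=25.4700 cont=24.7428 V=25.4700[EX]; j=4 S=127.3500 intr=0.0000 cont=6.5439 V=6.5439[hold]; j=5 S=160.5745 intr=0.0000 cont=0.0000 V=0.0000[hold]; j=6 S=202.4670 intr=0.0000 cont=0.0000 V=0.0000[hold]; j=7 S=255.2889 intr=0.0000 cont=0.0000 V=0.0000[hold]; j=8 S=321.8915 intr=0.0000 cont=0.0000 V=0.0000[hold]  S*(8)=101.0000
k=7: j=0 S=56.5753 intr=69.8947 cont=69.1674 V=69.8947[EX]; j=1 S=71.3354 intr=55.1346 cont=54.4074 V=55.1346[EX]; j=2 S=89.9461 intr=36.5239 cont=35.7966 V=36.5239[EX]; j=3 S=113.4123 intr=13.0577 cont=15.9912 V=15.9912[hold]; j=4 S=143.0006 intr=0.0000 cont=3.2795 V=3.2795[hold]; j=5 S=180.3082 intr=0.0000 cont=0.0000 V=0.0000[hold]; j=6 S=227.3490 intr=0.0000 cont=0.0000 V=0.0000[hold]; j=7 S=286.6624 intr=0.0000 cont=0.0000 V=0.0000[hold]  S*(7)=89.9461
k=6: j=0 S=63.5281 intr=62.9419 cont=62.2146 V=62.9419[EX]; j=1 S=80.1021 intr=46.3679 cont=45.6407 V=46.3679[EX]; j=2 S=101.0000 intr=25.4700 cont=26.1892 V=26.1892[hold]; j=3 S=127.3500 intr=0.0000 cont=9.6311 V=9.6311[hold]; j=4 S=160.5745 intr=0.0000 cont=1.6435 V=1.6435[hold]; j=5 S=202.4670 intr=0.0000 cont=0.0000 V=0.0000[hold]; j=6 S=255.2889 intr=0.0000 cont=0.0000 V=0.0000[hold]  S*(6)=80.1021
k=5: j=0 S=71.3354 intr=55.1346 cont=54.4074 V=55.1346[EX]; j=1 S=89.9461 intr=36.5239 cont=36.1513 V=36.5239[EX]; j=2 S=113.4123 intr=13.0577 cont=17.8739 V=17.8739[hold]; j=3 S=143.0006 intr=0.0000 cont=5.6371 V=5.6371[hold]; j=4 S=180.3082 intr=0.0000 cont=0.8237 V=0.8237[hold]; j=5 S=227.3490 intr=0.0000 cont=0.0000 V=0.0000[hold]  S*(5)=89.9461
k=4: j=0 S=80.1021 intr=46.3679 cont=45.6407 V=46.3679[EX]; j=1 S=101.0000 intr=25.4700 cont=27.1176 V=27.1176[hold]; j=2 S=127.3500 intr=0.0000 cont=11.7372 V=11.7372[hold]; j=3 S=160.5745 intr=0.0000 cont=3.2312 V=3.2312[hold]; j=4 S=202.4670 intr=0.0000 cont=0.4128 V=0.4128[hold]  S*(4)=80.1021
k=3: j=0 S=89.9461 intr=36.5239 cont=36.6090 V=36.6090[hold]; j=1 S=113.4123 intr=13.0577 cont=19.3776 V=19.3776[hold]; j=2 S=143.0006 intr=0.0000 cont=7.4754 V=7.4754[hold]; j=3 S=180.3082 intr=0.0000 cont=1.8229 V=1.8229[hold]  S*(3)=-
k=2: j=0 S=101.0000 intr=25.4700 cont=27.9018 V=27.9018[hold]; j=1 S=127.3500 intr=0.0000 cont=13.3973 V=13.3973[hold]; j=2 S=160.5745 intr=0.0000 cont=4.6452 V=4.6452[hold]  S*(2)=-
k=1: j=0 S=113.4123 intr=13.0577 cont=20.5892 V=20.5892[hold]; j=1 S=143.0006 intr=0.0000 cont=9.0046 V=9.0046[hold]  S*(1)=-
k=0: j=0 S=127.3500 intr=0.0000 cont=14.7585 V=14.7585[hold]  S*(0)=-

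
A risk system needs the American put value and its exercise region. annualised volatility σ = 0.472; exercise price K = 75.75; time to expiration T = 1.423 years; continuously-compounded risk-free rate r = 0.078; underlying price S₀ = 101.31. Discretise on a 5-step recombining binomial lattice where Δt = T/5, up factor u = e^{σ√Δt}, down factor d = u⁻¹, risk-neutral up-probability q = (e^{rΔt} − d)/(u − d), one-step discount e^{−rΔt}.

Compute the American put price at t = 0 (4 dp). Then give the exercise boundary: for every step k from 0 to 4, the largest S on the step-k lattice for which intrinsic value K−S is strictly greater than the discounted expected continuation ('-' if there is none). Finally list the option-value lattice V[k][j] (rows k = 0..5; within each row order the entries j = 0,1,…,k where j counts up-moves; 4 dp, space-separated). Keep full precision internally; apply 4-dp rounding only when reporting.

Δt=0.28460  u=1.28634  d=0.77740  q=0.48149  discount=0.97805
step 5 (expiry): payoffs max(K−S,0) = 46.9846 28.1526 0.0000 0.0000 0.0000 0.0000
step 4: (k=4,j=0): S=37.0022, (K−S)⁺=38.7478, hold=37.0848 ⇒ V=38.7478 exercise | (k=4,j=1): S=61.2265, (K−S)⁺=14.5235, hold=14.2771 ⇒ V=14.5235 exercise | (k=4,j=2): S=101.3100, (K−S)⁺=0.0000, hold=0.0000 ⇒ V=0.0000 continue | (k=4,j=3): S=167.6351, (K−S)⁺=0.0000, hold=0.0000 ⇒ V=0.0000 continue | (k=4,j=4): S=277.3815, (K−S)⁺=0.0000, hold=0.0000 ⇒ V=0.0000 continue  boundary S*=61.2265
step 3: (k=3,j=0): S=47.5974, (K−S)⁺=28.1526, hold=26.4895 ⇒ V=28.1526 exercise | (k=3,j=1): S=78.7582, (K−S)⁺=0.0000, hold=7.3653 ⇒ V=7.3653 continue | (k=3,j=2): S=130.3193, (K−S)⁺=0.0000, hold=0.0000 ⇒ V=0.0000 continue | (k=3,j=3): S=215.6360, (K−S)⁺=0.0000, hold=0.0000 ⇒ V=0.0000 continue  boundary S*=47.5974
step 2: (k=2,j=0): S=61.2265, (K−S)⁺=14.5235, hold=17.7455 ⇒ V=17.7455 continue | (k=2,j=1): S=101.3100, (K−S)⁺=0.0000, hold=3.7352 ⇒ V=3.7352 continue | (k=2,j=2): S=167.6351, (K−S)⁺=0.0000, hold=0.0000 ⇒ V=0.0000 continue  boundary S*=-
step 1: (k=1,j=0): S=78.7582, (K−S)⁺=0.0000, hold=10.7582 ⇒ V=10.7582 continue | (k=1,j=1): S=130.3193, (K−S)⁺=0.0000, hold=1.8942 ⇒ V=1.8942 continue  boundary S*=-
step 0: (k=0,j=0): S=101.3100, (K−S)⁺=0.0000, hold=6.3479 ⇒ V=6.3479 continue  boundary S*=-

price = 6.3479
boundary = - - - 47.5974 61.2265
tree:
6.3479
10.7582 1.8942
17.7455 3.7352 0.0000
28.1526 7.3653 0.0000 0.0000
38.7478 14.5235 0.0000 0.0000 0.0000
46.9846 28.1526 0.0000 0.0000 0.0000 0.0000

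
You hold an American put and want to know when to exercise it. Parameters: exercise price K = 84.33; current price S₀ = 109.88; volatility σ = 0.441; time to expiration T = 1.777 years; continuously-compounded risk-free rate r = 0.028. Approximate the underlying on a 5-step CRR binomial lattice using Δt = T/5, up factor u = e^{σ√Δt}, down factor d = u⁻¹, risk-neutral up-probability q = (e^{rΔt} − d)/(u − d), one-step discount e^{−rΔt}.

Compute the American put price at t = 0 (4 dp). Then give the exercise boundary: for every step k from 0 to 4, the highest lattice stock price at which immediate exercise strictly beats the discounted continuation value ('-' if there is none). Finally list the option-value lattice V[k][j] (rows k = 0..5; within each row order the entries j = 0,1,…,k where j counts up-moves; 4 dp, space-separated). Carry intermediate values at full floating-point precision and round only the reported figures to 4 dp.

params: Δt=0.35540 u=1.30070 d=0.76882 q=0.45345 e^(-rΔt)=0.99010
t_5 payoffs: 54.8159 34.3973 0.0000 0.0000 0.0000 0.0000
t_4: node(4,0) S=38.3891 payoff=45.9409 vs cont=45.1059 → 45.9409 [stop]  node(4,1) S=64.9476 payoff=19.3824 vs cont=18.6136 → 19.3824 [stop]  node(4,2) S=109.8800 payoff=0.0000 vs cont=0.0000 → 0.0000 [wait]  node(4,3) S=185.8978 payoff=0.0000 vs cont=0.0000 → 0.0000 [wait]  node(4,4) S=314.5066 payoff=0.0000 vs cont=0.0000 → 0.0000 [wait]  ⇒ S*(4)=64.9476
t_3: node(3,0) S=49.9327 payoff=34.3973 vs cont=33.5622 → 34.3973 [stop]  node(3,1) S=84.4775 payoff=0.0000 vs cont=10.4885 → 10.4885 [wait]  node(3,2) S=142.9211 payoff=0.0000 vs cont=0.0000 → 0.0000 [wait]  node(3,3) S=241.7976 payoff=0.0000 vs cont=0.0000 → 0.0000 [wait]  ⇒ S*(3)=49.9327
t_2: node(2,0) S=64.9476 payoff=19.3824 vs cont=23.3225 → 23.3225 [wait]  node(2,1) S=109.8800 payoff=0.0000 vs cont=5.6757 → 5.6757 [wait]  node(2,2) S=185.8978 payoff=0.0000 vs cont=0.0000 → 0.0000 [wait]  ⇒ S*(2)=-
t_1: node(1,0) S=84.4775 payoff=0.0000 vs cont=15.1688 → 15.1688 [wait]  node(1,1) S=142.9211 payoff=0.0000 vs cont=3.0713 → 3.0713 [wait]  ⇒ S*(1)=-
t_0: node(0,0) S=109.8800 payoff=0.0000 vs cont=9.5873 → 9.5873 [wait]  ⇒ S*(0)=-

price = 9.5873
boundary = - - - 49.9327 64.9476
tree:
9.5873
15.1688 3.0713
23.3225 5.6757 0.0000
34.3973 10.4885 0.0000 0.0000
45.9409 19.3824 0.0000 0.0000 0.0000
54.8159 34.3973 0.0000 0.0000 0.0000 0.0000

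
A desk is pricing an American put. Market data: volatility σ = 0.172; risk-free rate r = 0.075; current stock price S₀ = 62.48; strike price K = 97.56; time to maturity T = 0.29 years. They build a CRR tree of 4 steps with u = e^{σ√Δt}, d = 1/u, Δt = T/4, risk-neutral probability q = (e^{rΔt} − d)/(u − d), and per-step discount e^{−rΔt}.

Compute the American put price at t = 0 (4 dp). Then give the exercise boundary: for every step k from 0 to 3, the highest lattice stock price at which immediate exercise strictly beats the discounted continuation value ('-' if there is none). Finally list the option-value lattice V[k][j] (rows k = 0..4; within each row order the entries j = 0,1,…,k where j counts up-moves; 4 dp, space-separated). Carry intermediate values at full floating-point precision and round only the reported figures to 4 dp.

price = 35.0800
boundary = 62.4800 65.4417 68.5437 71.7928
tree:
35.0800
37.9076 32.1183
40.6073 35.0800 29.0163
43.1847 37.9076 32.1183 25.7672
45.6456 40.6073 35.0800 29.0163 22.3641

params: Δt=0.07250 u=1.04740 d=0.95474 q=0.54727 e^(-rΔt)=0.99458
t_4 payoffs: 45.6456 40.6073 35.0800 29.0163 22.3641
t_3: node(3,0) S=54.3753 payoff=43.1847 vs cont=42.6557 → 43.1847 [stop]  node(3,1) S=59.6524 payoff=37.9076 vs cont=37.3786 → 37.9076 [stop]  node(3,2) S=65.4417 payoff=32.1183 vs cont=31.5893 → 32.1183 [stop]  node(3,3) S=71.7928 payoff=25.7672 vs cont=25.2382 → 25.7672 [stop]  ⇒ S*(3)=71.7928
t_2: node(2,0) S=56.9527 payoff=40.6073 vs cont=40.0782 → 40.6073 [stop]  node(2,1) S=62.4800 payoff=35.0800 vs cont=34.5510 → 35.0800 [stop]  node(2,2) S=68.5437 payoff=29.0163 vs cont=28.4873 → 29.0163 [stop]  ⇒ S*(2)=68.5437
t_1: node(1,0) S=59.6524 payoff=37.9076 vs cont=37.3786 → 37.9076 [stop]  node(1,1) S=65.4417 payoff=32.1183 vs cont=31.5893 → 32.1183 [stop]  ⇒ S*(1)=65.4417
t_0: node(0,0) S=62.4800 payoff=35.0800 vs cont=34.5510 → 35.0800 [stop]  ⇒ S*(0)=62.4800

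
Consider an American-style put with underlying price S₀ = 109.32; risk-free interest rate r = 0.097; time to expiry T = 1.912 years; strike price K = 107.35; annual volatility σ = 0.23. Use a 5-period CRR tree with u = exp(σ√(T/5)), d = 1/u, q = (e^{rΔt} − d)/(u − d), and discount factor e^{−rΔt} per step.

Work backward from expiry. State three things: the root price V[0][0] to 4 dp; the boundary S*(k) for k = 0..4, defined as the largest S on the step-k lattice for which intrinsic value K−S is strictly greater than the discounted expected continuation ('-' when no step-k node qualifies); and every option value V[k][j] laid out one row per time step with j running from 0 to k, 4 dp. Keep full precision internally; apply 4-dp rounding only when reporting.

Δt=0.38240, u=1.15284, d=0.86742, q=0.59690, disc=e^(-rΔt)=0.96359
k=5 terminal: V=max(K-S,0) → 53.6648 36.0003 12.5233 0.0000 0.0000 0.0000
k=4: j=0 S=61.8904 intr=45.4596 cont=41.5506 V=45.4596[EX]; j=1 S=82.2548 intr=25.0952 cont=21.1862 V=25.0952[EX]; j=2 S=109.3200 intr=0.0000 cont=4.8643 V=4.8643[hold]; j=3 S=145.2907 intr=0.0000 cont=0.0000 V=0.0000[hold]; j=4 S=193.0972 intr=0.0000 cont=0.0000 V=0.0000[hold]  S*(4)=82.2548
k=3: j=0 S=71.3497 intr=36.0003 cont=32.0913 V=36.0003[EX]; j=1 S=94.8267 intr=12.5233 cont=12.5452 V=12.5452[hold]; j=2 S=126.0285 intr=0.0000 cont=1.8894 V=1.8894[hold]; j=3 S=167.4969 intr=0.0000 cont=0.0000 V=0.0000[hold]  S*(3)=71.3497
k=2: j=0 S=82.2548 intr=25.0952 cont=21.1988 V=25.0952[EX]; j=1 S=109.3200 intr=0.0000 cont=5.9595 V=5.9595[hold]; j=2 S=145.2907 intr=0.0000 cont=0.7339 V=0.7339[hold]  S*(2)=82.2548
k=1: j=0 S=94.8267 intr=12.5233 cont=13.1752 V=13.1752[hold]; j=1 S=126.0285 intr=0.0000 cont=2.7369 V=2.7369[hold]  S*(1)=-
k=0: j=0 S=109.3200 intr=0.0000 cont=6.6916 V=6.6916[hold]  S*(0)=-

price = 6.6916
boundary = - - 82.2548 71.3497 82.2548
tree:
6.6916
13.1752 2.7369
25.0952 5.9595 0.7339
36.0003 12.5452 1.8894 0.0000
45.4596 25.0952 4.8643 0.0000 0.0000
53.6648 36.0003 12.5233 0.0000 0.0000 0.0000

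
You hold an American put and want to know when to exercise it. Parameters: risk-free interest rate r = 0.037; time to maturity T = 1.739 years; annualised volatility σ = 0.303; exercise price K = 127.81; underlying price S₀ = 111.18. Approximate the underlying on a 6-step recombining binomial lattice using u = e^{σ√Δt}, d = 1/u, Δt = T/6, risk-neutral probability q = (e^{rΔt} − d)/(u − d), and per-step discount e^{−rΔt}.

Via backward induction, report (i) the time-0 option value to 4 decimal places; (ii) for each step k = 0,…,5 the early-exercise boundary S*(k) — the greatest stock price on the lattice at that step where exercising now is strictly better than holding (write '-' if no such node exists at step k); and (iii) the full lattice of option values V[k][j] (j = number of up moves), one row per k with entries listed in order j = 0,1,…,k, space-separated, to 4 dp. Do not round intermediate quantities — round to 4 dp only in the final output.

price = 25.0901
boundary = - - 80.2305 68.1547 80.2305 94.4459
tree:
25.0901
35.1975 15.2123
47.5795 23.1946 7.3104
59.6553 34.0458 12.5080 2.1085
69.9135 47.5795 20.8295 4.1971 0.0000
78.6278 59.6553 33.3641 8.3545 0.0000 0.0000
86.0304 69.9135 47.5795 16.6300 0.0000 0.0000 0.0000

Δt=0.28983  u=1.17718  d=0.84949  q=0.49221  discount=0.98933
step 6 (expiry): payoffs max(K−S,0) = 86.0304 69.9135 47.5795 16.6300 0.0000 0.0000 0.0000
step 5: (k=5,j=0): S=49.1822, (K−S)⁺=78.6278, hold=77.2645 ⇒ V=78.6278 exercise | (k=5,j=1): S=68.1547, (K−S)⁺=59.6553, hold=58.2920 ⇒ V=59.6553 exercise | (k=5,j=2): S=94.4459, (K−S)⁺=33.3641, hold=32.0008 ⇒ V=33.3641 exercise | (k=5,j=3): S=130.8791, (K−S)⁺=0.0000, hold=8.3545 ⇒ V=8.3545 continue | (k=5,j=4): S=181.3668, (K−S)⁺=0.0000, hold=0.0000 ⇒ V=0.0000 continue | (k=5,j=5): S=251.3304, (K−S)⁺=0.0000, hold=0.0000 ⇒ V=0.0000 continue  boundary S*=94.4459
step 4: (k=4,j=0): S=57.8965, (K−S)⁺=69.9135, hold=68.5503 ⇒ V=69.9135 exercise | (k=4,j=1): S=80.2305, (K−S)⁺=47.5795, hold=46.2162 ⇒ V=47.5795 exercise | (k=4,j=2): S=111.1800, (K−S)⁺=16.6300, hold=20.8295 ⇒ V=20.8295 continue | (k=4,j=3): S=154.0686, (K−S)⁺=0.0000, hold=4.1971 ⇒ V=4.1971 continue | (k=4,j=4): S=213.5017, (K−S)⁺=0.0000, hold=0.0000 ⇒ V=0.0000 continue  boundary S*=80.2305
step 3: (k=3,j=0): S=68.1547, (K−S)⁺=59.6553, hold=58.2920 ⇒ V=59.6553 exercise | (k=3,j=1): S=94.4459, (K−S)⁺=33.3641, hold=34.0458 ⇒ V=34.0458 continue | (k=3,j=2): S=130.8791, (K−S)⁺=0.0000, hold=12.5080 ⇒ V=12.5080 continue | (k=3,j=3): S=181.3668, (K−S)⁺=0.0000, hold=2.1085 ⇒ V=2.1085 continue  boundary S*=68.1547
step 2: (k=2,j=0): S=80.2305, (K−S)⁺=47.5795, hold=46.5482 ⇒ V=47.5795 exercise | (k=2,j=1): S=111.1800, (K−S)⁺=16.6300, hold=23.1946 ⇒ V=23.1946 continue | (k=2,j=2): S=154.0686, (K−S)⁺=0.0000, hold=7.3104 ⇒ V=7.3104 continue  boundary S*=80.2305
step 1: (k=1,j=0): S=94.4459, (K−S)⁺=33.3641, hold=35.1975 ⇒ V=35.1975 continue | (k=1,j=1): S=130.8791, (K−S)⁺=0.0000, hold=15.2123 ⇒ V=15.2123 continue  boundary S*=-
step 0: (k=0,j=0): S=111.1800, (K−S)⁺=16.6300, hold=25.0901 ⇒ V=25.0901 continue  boundary S*=-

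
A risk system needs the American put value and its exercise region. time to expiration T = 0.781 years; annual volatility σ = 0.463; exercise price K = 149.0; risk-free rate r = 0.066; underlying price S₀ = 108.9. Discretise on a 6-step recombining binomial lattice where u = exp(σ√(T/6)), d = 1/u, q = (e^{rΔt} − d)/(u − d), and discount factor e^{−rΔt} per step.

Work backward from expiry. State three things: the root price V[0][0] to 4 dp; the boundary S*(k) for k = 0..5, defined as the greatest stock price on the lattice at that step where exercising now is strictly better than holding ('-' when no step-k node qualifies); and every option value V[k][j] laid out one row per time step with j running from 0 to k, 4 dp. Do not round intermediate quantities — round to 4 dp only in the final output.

Δt=0.13017, u=1.18181, d=0.84616, q=0.48404, disc=e^(-rΔt)=0.99145
k=6 terminal: V=max(K-S,0) → 109.0285 93.1732 71.0286 40.1000 0.0000 0.0000 0.0000
k=5: j=0 S=47.2385 intr=101.7615 cont=100.4869 V=101.7615[EX]; j=1 S=65.9765 intr=83.0235 cont=81.7490 V=83.0235[EX]; j=2 S=92.1471 intr=56.8529 cont=55.5783 V=56.8529[EX]; j=3 S=128.6987 intr=20.3013 cont=20.5129 V=20.5129[hold]; j=4 S=179.7491 intr=0.0000 cont=0.0000 V=0.0000[hold]; j=5 S=251.0495 intr=0.0000 cont=0.0000 V=0.0000[hold]  S*(5)=92.1471
k=4: j=0 S=55.8268 intr=93.1732 cont=91.8986 V=93.1732[EX]; j=1 S=77.9714 intr=71.0286 cont=69.7540 V=71.0286[EX]; j=2 S=108.9000 intr=40.1000 cont=38.9270 V=40.1000[EX]; j=3 S=152.0969 intr=0.0000 cont=10.4933 V=10.4933[hold]; j=4 S=212.4286 intr=0.0000 cont=0.0000 V=0.0000[hold]  S*(4)=108.9000
k=3: j=0 S=65.9765 intr=83.0235 cont=81.7490 V=83.0235[EX]; j=1 S=92.1471 intr=56.8529 cont=55.5783 V=56.8529[EX]; j=2 S=128.6987 intr=20.3013 cont=25.5487 V=25.5487[hold]; j=3 S=179.7491 intr=0.0000 cont=5.3678 V=5.3678[hold]  S*(3)=92.1471
k=2: j=0 S=77.9714 intr=71.0286 cont=69.7540 V=71.0286[EX]; j=1 S=108.9000 intr=40.1000 cont=41.3436 V=41.3436[hold]; j=2 S=152.0969 intr=0.0000 cont=15.6453 V=15.6453[hold]  S*(2)=77.9714
k=1: j=0 S=92.1471 intr=56.8529 cont=56.1752 V=56.8529[EX]; j=1 S=128.6987 intr=20.3013 cont=28.6573 V=28.6573[hold]  S*(1)=92.1471
k=0: j=0 S=108.9000 intr=40.1000 cont=42.8355 V=42.8355[hold]  S*(0)=-

price = 42.8355
boundary = - 92.1471 77.9714 92.1471 108.9000 92.1471
tree:
42.8355
56.8529 28.6573
71.0286 41.3436 15.6453
83.0235 56.8529 25.5487 5.3678
93.1732 71.0286 40.1000 10.4933 0.0000
101.7615 83.0235 56.8529 20.5129 0.0000 0.0000
109.0285 93.1732 71.0286 40.1000 0.0000 0.0000 0.0000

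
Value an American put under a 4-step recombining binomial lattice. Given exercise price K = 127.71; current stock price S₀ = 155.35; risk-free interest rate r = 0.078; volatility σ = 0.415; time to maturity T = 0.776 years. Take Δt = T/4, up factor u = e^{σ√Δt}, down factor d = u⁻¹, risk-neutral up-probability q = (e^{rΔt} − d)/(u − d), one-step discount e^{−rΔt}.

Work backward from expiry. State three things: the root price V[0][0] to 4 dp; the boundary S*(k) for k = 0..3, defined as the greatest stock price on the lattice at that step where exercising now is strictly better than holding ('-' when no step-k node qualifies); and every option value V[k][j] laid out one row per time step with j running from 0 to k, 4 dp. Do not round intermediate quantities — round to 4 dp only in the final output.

price = 8.2184
boundary = - - - 89.7758
tree:
8.2184
14.1519 2.4395
23.6686 4.9132 0.0000
37.9342 9.8951 0.0000 0.0000
52.9318 19.9288 0.0000 0.0000 0.0000

Δt=0.19400, u=1.20056, d=0.83294, q=0.49591, disc=e^(-rΔt)=0.98498
k=4 terminal: V=max(K-S,0) → 52.9318 19.9288 0.0000 0.0000 0.0000
k=3: j=0 S=89.7758 intr=37.9342 cont=36.0163 V=37.9342[EX]; j=1 S=129.3979 intr=0.0000 cont=9.8951 V=9.8951[hold]; j=2 S=186.5071 intr=0.0000 cont=0.0000 V=0.0000[hold]; j=3 S=268.8211 intr=0.0000 cont=0.0000 V=0.0000[hold]  S*(3)=89.7758
k=2: j=0 S=107.7812 intr=19.9288 cont=23.6686 V=23.6686[hold]; j=1 S=155.3500 intr=0.0000 cont=4.9132 V=4.9132[hold]; j=2 S=223.9130 intr=0.0000 cont=0.0000 V=0.0000[hold]  S*(2)=-
k=1: j=0 S=129.3979 intr=0.0000 cont=14.1519 V=14.1519[hold]; j=1 S=186.5071 intr=0.0000 cont=2.4395 V=2.4395[hold]  S*(1)=-
k=0: j=0 S=155.3500 intr=0.0000 cont=8.2184 V=8.2184[hold]  S*(0)=-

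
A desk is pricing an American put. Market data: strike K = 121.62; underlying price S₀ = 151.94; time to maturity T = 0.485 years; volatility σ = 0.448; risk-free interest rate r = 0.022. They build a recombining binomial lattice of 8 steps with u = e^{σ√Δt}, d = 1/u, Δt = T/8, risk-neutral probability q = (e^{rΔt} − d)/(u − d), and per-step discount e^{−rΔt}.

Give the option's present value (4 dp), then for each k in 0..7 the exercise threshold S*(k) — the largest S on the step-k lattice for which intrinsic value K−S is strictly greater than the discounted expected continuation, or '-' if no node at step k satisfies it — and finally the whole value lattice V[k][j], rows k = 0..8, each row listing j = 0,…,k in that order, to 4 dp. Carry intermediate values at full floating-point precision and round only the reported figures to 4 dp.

price = 5.1322
boundary = - - - - - 87.5272 97.7347 109.1326
tree:
5.1322
7.9655 2.0586
12.0705 3.5135 0.4785
17.7598 5.9032 0.9188 0.0000
25.1855 9.7160 1.7641 0.0000 0.0000
34.0928 15.5476 3.3872 0.0000 0.0000 0.0000
43.2342 23.8853 6.5036 0.0000 0.0000 0.0000 0.0000
51.4209 34.0928 12.4874 0.0000 0.0000 0.0000 0.0000 0.0000
58.7526 43.2342 23.8853 0.0000 0.0000 0.0000 0.0000 0.0000 0.0000

Δt=0.06062, u=1.11662, d=0.89556, q=0.47849, disc=e^(-rΔt)=0.99867
k=8 terminal: V=max(K-S,0) → 58.7526 43.2342 23.8853 0.0000 0.0000 0.0000 0.0000 0.0000 0.0000
k=7: j=0 S=70.1991 intr=51.4209 cont=51.2588 V=51.4209[EX]; j=1 S=87.5272 intr=34.0928 cont=33.9307 V=34.0928[EX]; j=2 S=109.1326 intr=12.4874 cont=12.4398 V=12.4874[EX]; j=3 S=136.0712 intr=0.0000 cont=0.0000 V=0.0000[hold]; j=4 S=169.6594 intr=0.0000 cont=0.0000 V=0.0000[hold]; j=5 S=211.5386 intr=0.0000 cont=0.0000 V=0.0000[hold]; j=6 S=263.7553 intr=0.0000 cont=0.0000 V=0.0000[hold]; j=7 S=328.8613 intr=0.0000 cont=0.0000 V=0.0000[hold]  S*(7)=109.1326
k=6: j=0 S=78.3858 intr=43.2342 cont=43.0721 V=43.2342[EX]; j=1 S=97.7347 intr=23.8853 cont=23.7232 V=23.8853[EX]; j=2 S=121.8598 intr=0.0000 cont=6.5036 V=6.5036[hold]; j=3 S=151.9400 intr=0.0000 cont=0.0000 V=0.0000[hold]; j=4 S=189.4453 intr=0.0000 cont=0.0000 V=0.0000[hold]; j=5 S=236.2084 intr=0.0000 cont=0.0000 V=0.0000[hold]; j=6 S=294.5147 intr=0.0000 cont=0.0000 V=0.0000[hold]  S*(6)=97.7347
k=5: j=0 S=87.5272 intr=34.0928 cont=33.9307 V=34.0928[EX]; j=1 S=109.1326 intr=12.4874 cont=15.5476 V=15.5476[hold]; j=2 S=136.0712 intr=0.0000 cont=3.3872 V=3.3872[hold]; j=3 S=169.6594 intr=0.0000 cont=0.0000 V=0.0000[hold]; j=4 S=211.5386 intr=0.0000 cont=0.0000 V=0.0000[hold]; j=5 S=263.7553 intr=0.0000 cont=0.0000 V=0.0000[hold]  S*(5)=87.5272
k=4: j=0 S=97.7347 intr=23.8853 cont=25.1855 V=25.1855[hold]; j=1 S=121.8598 intr=0.0000 cont=9.7160 V=9.7160[hold]; j=2 S=151.9400 intr=0.0000 cont=1.7641 V=1.7641[hold]; j=3 S=189.4453 intr=0.0000 cont=0.0000 V=0.0000[hold]; j=4 S=236.2084 intr=0.0000 cont=0.0000 V=0.0000[hold]  S*(4)=-
k=3: j=0 S=109.1326 intr=12.4874 cont=17.7598 V=17.7598[hold]; j=1 S=136.0712 intr=0.0000 cont=5.9032 V=5.9032[hold]; j=2 S=169.6594 intr=0.0000 cont=0.9188 V=0.9188[hold]; j=3 S=211.5386 intr=0.0000 cont=0.0000 V=0.0000[hold]  S*(3)=-
k=2: j=0 S=121.8598 intr=0.0000 cont=12.0705 V=12.0705[hold]; j=1 S=151.9400 intr=0.0000 cont=3.5135 V=3.5135[hold]; j=2 S=189.4453 intr=0.0000 cont=0.4785 V=0.4785[hold]  S*(2)=-
k=1: j=0 S=136.0712 intr=0.0000 cont=7.9655 V=7.9655[hold]; j=1 S=169.6594 intr=0.0000 cont=2.0586 V=2.0586[hold]  S*(1)=-
k=0: j=0 S=151.9400 intr=0.0000 cont=5.1322 V=5.1322[hold]  S*(0)=-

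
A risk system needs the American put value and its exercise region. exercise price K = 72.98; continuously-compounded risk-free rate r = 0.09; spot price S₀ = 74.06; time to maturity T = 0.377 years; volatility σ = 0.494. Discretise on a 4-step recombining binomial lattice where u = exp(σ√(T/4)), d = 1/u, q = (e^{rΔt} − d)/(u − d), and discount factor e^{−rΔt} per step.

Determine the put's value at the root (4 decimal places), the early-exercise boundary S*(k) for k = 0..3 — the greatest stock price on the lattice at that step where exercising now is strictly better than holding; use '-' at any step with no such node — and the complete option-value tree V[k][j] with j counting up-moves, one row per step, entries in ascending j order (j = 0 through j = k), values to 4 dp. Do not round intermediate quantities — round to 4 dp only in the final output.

price = 6.9972
boundary = - - 54.6833 63.6384
tree:
6.9972
11.5453 2.3876
18.2967 4.7227 0.0000
25.9917 9.3416 0.0000 0.0000
32.6038 18.2967 0.0000 0.0000 0.0000

Δt=0.09425  u=1.16376  d=0.85928  q=0.49014  discount=0.99155
step 4 (expiry): payoffs max(K−S,0) = 32.6038 18.2967 0.0000 0.0000 0.0000
step 3: (k=3,j=0): S=46.9883, (K−S)⁺=25.9917, hold=25.3752 ⇒ V=25.9917 exercise | (k=3,j=1): S=63.6384, (K−S)⁺=9.3416, hold=9.2501 ⇒ V=9.3416 exercise | (k=3,j=2): S=86.1883, (K−S)⁺=0.0000, hold=0.0000 ⇒ V=0.0000 continue | (k=3,j=3): S=116.7286, (K−S)⁺=0.0000, hold=0.0000 ⇒ V=0.0000 continue  boundary S*=63.6384
step 2: (k=2,j=0): S=54.6833, (K−S)⁺=18.2967, hold=17.6803 ⇒ V=18.2967 exercise | (k=2,j=1): S=74.0600, (K−S)⁺=0.0000, hold=4.7227 ⇒ V=4.7227 continue | (k=2,j=2): S=100.3028, (K−S)⁺=0.0000, hold=0.0000 ⇒ V=0.0000 continue  boundary S*=54.6833
step 1: (k=1,j=0): S=63.6384, (K−S)⁺=9.3416, hold=11.5453 ⇒ V=11.5453 continue | (k=1,j=1): S=86.1883, (K−S)⁺=0.0000, hold=2.3876 ⇒ V=2.3876 continue  boundary S*=-
step 0: (k=0,j=0): S=74.0600, (K−S)⁺=0.0000, hold=6.9972 ⇒ V=6.9972 continue  boundary S*=-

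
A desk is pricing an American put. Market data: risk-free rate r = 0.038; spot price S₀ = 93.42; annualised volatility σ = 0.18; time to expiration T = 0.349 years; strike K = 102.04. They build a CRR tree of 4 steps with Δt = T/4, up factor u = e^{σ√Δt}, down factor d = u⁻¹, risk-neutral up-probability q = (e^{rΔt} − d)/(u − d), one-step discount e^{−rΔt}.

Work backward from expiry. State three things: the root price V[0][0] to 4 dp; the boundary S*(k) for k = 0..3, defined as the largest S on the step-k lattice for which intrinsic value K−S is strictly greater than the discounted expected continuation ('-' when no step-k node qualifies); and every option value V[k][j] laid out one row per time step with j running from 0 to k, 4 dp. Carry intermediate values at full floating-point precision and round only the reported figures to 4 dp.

Δt=0.08725, u=1.05461, d=0.94822, q=0.51793, disc=e^(-rΔt)=0.99669
k=4 terminal: V=max(K-S,0) → 26.5175 18.0441 8.6200 0.0000 0.0000
k=3: j=0 S=79.6466 intr=22.3934 cont=22.0556 V=22.3934[EX]; j=1 S=88.5827 intr=13.4573 cont=13.1195 V=13.4573[EX]; j=2 S=98.5214 intr=3.5186 cont=4.1417 V=4.1417[hold]; j=3 S=109.5752 intr=0.0000 cont=0.0000 V=0.0000[hold]  S*(3)=88.5827
k=2: j=0 S=83.9959 intr=18.0441 cont=17.7063 V=18.0441[EX]; j=1 S=93.4200 intr=8.6200 cont=8.6039 V=8.6200[EX]; j=2 S=103.9014 intr=0.0000 cont=1.9900 V=1.9900[hold]  S*(2)=93.4200
k=1: j=0 S=88.5827 intr=13.4573 cont=13.1195 V=13.4573[EX]; j=1 S=98.5214 intr=3.5186 cont=5.1690 V=5.1690[hold]  S*(1)=88.5827
k=0: j=0 S=93.4200 intr=8.6200 cont=9.1342 V=9.1342[hold]  S*(0)=-

price = 9.1342
boundary = - 88.5827 93.4200 88.5827
tree:
9.1342
13.4573 5.1690
18.0441 8.6200 1.9900
22.3934 13.4573 4.1417 0.0000
26.5175 18.0441 8.6200 0.0000 0.0000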